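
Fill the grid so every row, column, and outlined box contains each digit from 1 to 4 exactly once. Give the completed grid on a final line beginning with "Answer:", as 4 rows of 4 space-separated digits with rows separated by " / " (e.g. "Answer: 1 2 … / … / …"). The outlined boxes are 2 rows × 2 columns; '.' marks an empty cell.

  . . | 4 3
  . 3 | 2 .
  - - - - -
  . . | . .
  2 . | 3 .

Step 1. [r3c3∈{1}] r3c3 has the single candidate 1. So r3c3=1.
Step 2. [r3c2∈{4}] r3c2's peers cover all but 4, so r3c2=4.
Step 3. [r1c1∈{1}] nothing but 1 survives at r1c1, so r1c1=1.
Step 4. [r2c4∈{1}] nothing but 1 survives at r2c4 ⇒ r2c4=1.
Step 5. [r4c4∈{4}] r4c4's peers cover all but 4. So r4c4=4.
Step 6. [r3c4∈{2}] nothing but 2 survives at r3c4, so r3c4=2.
Step 7. [r4c2∈{1}] nothing but 1 survives at r4c2. So r4c2=1.
Step 8. [r2c1∈{4}] nothing but 4 survives at r2c1, so r2c1=4.
Step 9. [r1c2∈{2}] r1c2 has the single candidate 2. So r1c2=2.
Step 10. [r3c1∈{3}] r3c1's peers cover all but 3. So r3c1=3.

Answer: 1 2 4 3 / 4 3 2 1 / 3 4 1 2 / 2 1 3 4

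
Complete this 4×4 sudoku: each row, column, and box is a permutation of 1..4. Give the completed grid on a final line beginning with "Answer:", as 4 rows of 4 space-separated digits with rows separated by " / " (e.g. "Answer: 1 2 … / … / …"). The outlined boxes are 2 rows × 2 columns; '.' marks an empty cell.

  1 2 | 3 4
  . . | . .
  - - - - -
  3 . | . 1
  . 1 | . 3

Step 1. [r3c3∈{2,4}] 2 has one home in row 3: r3c3, so r3c3=2.
Step 2. [r3c2∈{4}] r3c2's peers cover all but 4 ⇒ r3c2=4.
Step 3. [r4c1∈{2}] nothing but 2 survives at r4c1 ⇒ r4c1=2.
Step 4. [r2c2∈{3}] r2c2 is down to just 3 ⇒ r2c2=3.
Step 5. [r2c1∈{4}] nothing but 4 survives at r2c1, so r2c1=4.
Step 6. [r2c3∈{1}] r2c3 is down to just 1. So r2c3=1.
Step 7. [r4c3∈{4}] nothing but 4 survives at r4c3, so r4c3=4.
Step 8. [r2c4∈{2}] only 2 remains possible at r2c4. So r2c4=2.

Answer: 1 2 3 4 / 4 3 1 2 / 3 4 2 1 / 2 1 4 3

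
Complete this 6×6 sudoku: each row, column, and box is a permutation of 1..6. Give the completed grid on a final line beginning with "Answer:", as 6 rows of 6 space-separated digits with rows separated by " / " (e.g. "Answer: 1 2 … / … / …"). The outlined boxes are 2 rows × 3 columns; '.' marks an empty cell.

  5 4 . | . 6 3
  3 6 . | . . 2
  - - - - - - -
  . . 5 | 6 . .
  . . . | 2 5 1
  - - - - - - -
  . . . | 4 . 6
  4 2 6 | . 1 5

Step 1. [r4c2∈{3}] only 3 remains possible at r4c2. So r4c2=3.
Step 2. [r2c3∈{1}] r2c3 has the single candidate 1 ⇒ r2c3=1.
Step 3. [r5c1∈{1}] r5c1 is down to just 1 ⇒ r5c1=1.
Step 4. [r3c5∈{3,4}] 3 has one home in row 3: r3c5, so r3c5=3.
Step 5. [r2c5∈{4}] r2c5 is down to just 4 ⇒ r2c5=4.
Step 6. [r4c3∈{4}] only 4 remains possible at r4c3 ⇒ r4c3=4.
Step 7. [r3c6∈{4}] only 4 remains possible at r3c6. So r3c6=4.
Step 8. [r5c3∈{3}] r5c3 has the single candidate 3. So r5c3=3.
Step 9. [r1c4∈{1}] nothing but 1 survives at r1c4 ⇒ r1c4=1.
Step 10. [r4c1∈{6}] nothing but 6 survives at r4c1. So r4c1=6.
Step 11. [r5c2∈{5}] only 5 remains possible at r5c2 ⇒ r5c2=5.
Step 12. [r5c5∈{2}] only 2 remains possible at r5c5, so r5c5=2.
Step 13. [r1c3∈{2}] r1c3 has the single candidate 2 ⇒ r1c3=2.
Step 14. [r6c4∈{3}] r6c4 is down to just 3 ⇒ r6c4=3.
Step 15. [r2c4∈{5}] r2c4's peers cover all but 5, so r2c4=5.
Step 16. [r3c2∈{1}] nothing but 1 survives at r3c2. So r3c2=1.
Step 17. [r3c1∈{2}] only 2 remains possible at r3c1. So r3c1=2.

Answer: 5 4 2 1 6 3 / 3 6 1 5 4 2 / 2 1 5 6 3 4 / 6 3 4 2 5 1 / 1 5 3 4 2 6 / 4 2 6 3 1 5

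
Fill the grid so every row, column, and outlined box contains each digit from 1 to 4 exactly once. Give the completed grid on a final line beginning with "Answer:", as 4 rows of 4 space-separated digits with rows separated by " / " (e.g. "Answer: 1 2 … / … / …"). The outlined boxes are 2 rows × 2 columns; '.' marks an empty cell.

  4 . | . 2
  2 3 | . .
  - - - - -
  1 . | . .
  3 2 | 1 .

Step 1. [r4c4∈{4}] r4c4's peers cover all but 4 ⇒ r4c4=4.
Step 2. [r3c4∈{3}] nothing but 3 survives at r3c4, so r3c4=3.
Step 3. [r1c2∈{1}] only 1 remains possible at r1c2 ⇒ r1c2=1.
Step 4. [r3c2∈{4}] r3c2 has the single candidate 4. So r3c2=4.
Step 5. [r3c3∈{2}] r3c3 is down to just 2, so r3c3=2.
Step 6. [r1c3∈{3}] only 3 remains possible at r1c3 ⇒ r1c3=3.
Step 7. [r2c3∈{4}] r2c3's peers cover all but 4 ⇒ r2c3=4.
Step 8. [r2c4∈{1}] only 1 remains possible at r2c4. So r2c4=1.

Answer: 4 1 3 2 / 2 3 4 1 / 1 4 2 3 / 3 2 1 4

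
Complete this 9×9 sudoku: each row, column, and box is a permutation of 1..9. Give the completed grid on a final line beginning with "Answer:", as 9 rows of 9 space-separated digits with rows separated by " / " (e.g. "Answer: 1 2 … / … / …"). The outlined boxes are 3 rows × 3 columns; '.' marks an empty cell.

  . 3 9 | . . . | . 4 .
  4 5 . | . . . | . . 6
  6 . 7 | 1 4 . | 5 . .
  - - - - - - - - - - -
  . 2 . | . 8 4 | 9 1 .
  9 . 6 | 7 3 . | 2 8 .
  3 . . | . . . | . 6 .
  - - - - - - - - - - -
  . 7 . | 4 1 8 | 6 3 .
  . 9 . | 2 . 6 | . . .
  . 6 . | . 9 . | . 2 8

Step 1. [r4c3∈{5}] r4c3's peers cover all but 5 ⇒ r4c3=5.
Step 2. [r2c7∈{1,3,7,8}] across col 7, 3 lands solely at r2c7 ⇒ r2c7=3.
Step 3. [r2c3∈{1,2,8}] across row 2, 1 lands solely at r2c3. So r2c3=1.
Step 4. [r1c1∈{2,8}] 2 has one home in box 1: r1c1 ⇒ r1c1=2.
Step 5. [r8c8∈{5,7}] across col 8, 5 lands solely at r8c8, so r8c8=5.
Step 6. [r8c5∈{7}] r8c5 is down to just 7. So r8c5=7.
Step 7. [r9c7∈{1,4,7}] in row 9, 7 fits only at r9c7. So r9c7=7.
Step 8. [r6c7∈{4}] nothing but 4 survives at r6c7 ⇒ r6c7=4.
Step 9. [r8c3∈{3,4,8}] 3 has one home in row 8: r8c3 ⇒ r8c3=3.
Step 10. [r2c5∈{2}] r2c5's peers cover all but 2, so r2c5=2.
Step 11. [r6c5∈{5}] only 5 remains possible at r6c5. So r6c5=5.
Step 12. [r2c8∈{7,9}] col 8 places 7 nowhere but r2c8, so r2c8=7.
Step 13. [r2c6∈{9}] r2c6 has the single candidate 9 ⇒ r2c6=9.
Step 14. [r8c7∈{1}] r8c7 has the single candidate 1, so r8c7=1.
Step 15. [r9c4∈{3,5}] across col 4, 3 lands solely at r9c4 ⇒ r9c4=3.
Step 16. [r1c4∈{5,6,8}] in col 4, 5 fits only at r1c4 ⇒ r1c4=5.
Step 17. [r5c6∈{1}] nothing but 1 survives at r5c6, so r5c6=1.
Step 18. [r7c1∈{5}] only 5 remains possible at r7c1. So r7c1=5.
Step 19. [r7c9∈{9}] nothing but 9 survives at r7c9, so r7c9=9.
Step 20. [r4c9∈{3,7}] across row 4, 3 lands solely at r4c9 ⇒ r4c9=3.
Step 21. [r3c2∈{8}] only 8 remains possible at r3c2 ⇒ r3c2=8.
Step 22. [r3c9∈{2}] only 2 remains possible at r3c9, so r3c9=2.
Step 23. [r4c1∈{7}] r4c1 has the single candidate 7. So r4c1=7.
Step 24. [r8c9∈{4}] r8c9 has the single candidate 4 ⇒ r8c9=4.
Step 25. [r1c7∈{8}] r1c7's peers cover all but 8 ⇒ r1c7=8.
Step 26. [r1c5∈{6}] r1c5's peers cover all but 6, so r1c5=6.
Step 27. [r9c3∈{4}] r9c3 is down to just 4, so r9c3=4.
Step 28. [r8c1∈{8}] r8c1 has the single candidate 8, so r8c1=8.
Step 29. [r2c4∈{8}] only 8 remains possible at r2c4, so r2c4=8.
Step 30. [r9c1∈{1}] nothing but 1 survives at r9c1, so r9c1=1.
Step 31. [r6c9∈{7}] r6c9's peers cover all but 7. So r6c9=7.
Step 32. [r3c8∈{9}] only 9 remains possible at r3c8. So r3c8=9.
Step 33. [r1c6∈{7}] r1c6 is down to just 7. So r1c6=7.
Step 34. [r6c4∈{9}] only 9 remains possible at r6c4 ⇒ r6c4=9.
Step 35. [r6c2∈{1}] r6c2 has the single candidate 1. So r6c2=1.
Step 36. [r5c2∈{4}] r5c2's peers cover all but 4. So r5c2=4.
Step 37. [r3c6∈{3}] r3c6 is down to just 3. So r3c6=3.
Step 38. [r7c3∈{2}] r7c3 has the single candidate 2 ⇒ r7c3=2.
Step 39. [r1c9∈{1}] only 1 remains possible at r1c9 ⇒ r1c9=1.
Step 40. [r6c3∈{8}] r6c3 is down to just 8 ⇒ r6c3=8.
Step 41. [r4c4∈{6}] nothing but 6 survives at r4c4 ⇒ r4c4=6.
Step 42. [r6c6∈{2}] only 2 remains possible at r6c6, so r6c6=2.
Step 43. [r9c6∈{5}] r9c6 is down to just 5 ⇒ r9c6=5.
Step 44. [r5c9∈{5}] nothing but 5 survives at r5c9 ⇒ r5c9=5.

Answer: 2 3 9 5 6 7 8 4 1 / 4 5 1 8 2 9 3 7 6 / 6 8 7 1 4 3 5 9 2 / 7 2 5 6 8 4 9 1 3 / 9 4 6 7 3 1 2 8 5 / 3 1 8 9 5 2 4 6 7 / 5 7 2 4 1 8 6 3 9 / 8 9 3 2 7 6 1 5 4 / 1 6 4 3 9 5 7 2 8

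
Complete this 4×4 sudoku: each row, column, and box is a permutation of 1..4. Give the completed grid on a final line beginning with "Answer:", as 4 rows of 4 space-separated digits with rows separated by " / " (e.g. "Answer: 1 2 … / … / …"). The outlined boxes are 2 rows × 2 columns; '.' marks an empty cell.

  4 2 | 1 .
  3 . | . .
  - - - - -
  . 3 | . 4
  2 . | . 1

Step 1. [r2c3∈{2,4}] row 2 places 4 nowhere but r2c3 ⇒ r2c3=4.
Step 2. [r4c2∈{4}] r4c2 has the single candidate 4, so r4c2=4.
Step 3. [r4c3∈{3}] r4c3's peers cover all but 3. So r4c3=3.
Step 4. [r3c1∈{1}] r3c1 is down to just 1, so r3c1=1.
Step 5. [r3c3∈{2}] only 2 remains possible at r3c3. So r3c3=2.
Step 6. [r2c2∈{1}] nothing but 1 survives at r2c2, so r2c2=1.
Step 7. [r1c4∈{3}] r1c4 has the single candidate 3 ⇒ r1c4=3.
Step 8. [r2c4∈{2}] nothing but 2 survives at r2c4. So r2c4=2.

Answer: 4 2 1 3 / 3 1 4 2 / 1 3 2 4 / 2 4 3 1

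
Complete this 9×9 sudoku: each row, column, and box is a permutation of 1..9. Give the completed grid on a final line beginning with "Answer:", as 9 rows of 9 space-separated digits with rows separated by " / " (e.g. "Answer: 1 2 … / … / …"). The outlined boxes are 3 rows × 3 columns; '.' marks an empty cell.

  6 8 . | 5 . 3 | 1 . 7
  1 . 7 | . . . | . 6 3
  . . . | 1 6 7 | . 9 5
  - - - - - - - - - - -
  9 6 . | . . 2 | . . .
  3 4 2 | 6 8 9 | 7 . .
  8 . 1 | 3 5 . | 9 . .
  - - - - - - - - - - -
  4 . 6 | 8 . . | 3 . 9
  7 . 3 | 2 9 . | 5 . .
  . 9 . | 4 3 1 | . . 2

Step 1. [r3c7∈{2,4,8}] across row 3, 8 lands solely at r3c7, so r3c7=8.
Step 2. [r4c7∈{4}] r4c7 has the single candidate 4 ⇒ r4c7=4.
Step 3. [r1c8∈{2,4}] in box 3, 4 fits only at r1c8, so r1c8=4.
Step 4. [r7c2∈{1,2,5}] 2 has one home in row 7: r7c2 ⇒ r7c2=2.
Step 5. [r7c8∈{1,7}] 1 has one home in row 7: r7c8 ⇒ r7c8=1.
Step 6. [r8c8∈{8}] nothing but 8 survives at r8c8, so r8c8=8.
Step 7. [r2c5∈{2,4}] in col 5, 4 fits only at r2c5. So r2c5=4.
Step 8. [r4c5∈{1,7}] r4c5 is the only open cell in col 5 admitting 1. So r4c5=1.
Step 9. [r4c3∈{5}] r4c3's peers cover all but 5 ⇒ r4c3=5.
Step 10. [r6c9∈{6}] only 6 remains possible at r6c9. So r6c9=6.
Step 11. [r2c2∈{5}] r2c2's peers cover all but 5 ⇒ r2c2=5.
Step 12. [r2c7∈{2}] only 2 remains possible at r2c7 ⇒ r2c7=2.
Step 13. [r8c2∈{1}] r8c2 has the single candidate 1, so r8c2=1.
Step 14. [r4c8∈{3}] r4c8's peers cover all but 3 ⇒ r4c8=3.
Step 15. [r3c3∈{4}] r3c3 has the single candidate 4. So r3c3=4.
Step 16. [r9c1∈{5}] nothing but 5 survives at r9c1 ⇒ r9c1=5.
Step 17. [r3c2∈{3}] r3c2 has the single candidate 3 ⇒ r3c2=3.
Step 18. [r6c2∈{7}] r6c2 has the single candidate 7. So r6c2=7.
Step 19. [r8c6∈{6}] r8c6 is down to just 6, so r8c6=6.
Step 20. [r2c6∈{8}] r2c6 is down to just 8, so r2c6=8.
Step 21. [r9c7∈{6}] r9c7 is down to just 6 ⇒ r9c7=6.
Step 22. [r8c9∈{4}] r8c9's peers cover all but 4 ⇒ r8c9=4.
Step 23. [r6c6∈{4}] r6c6 has the single candidate 4, so r6c6=4.
Step 24. [r7c5∈{7}] r7c5 has the single candidate 7. So r7c5=7.
Step 25. [r4c4∈{7}] r4c4's peers cover all but 7, so r4c4=7.
Step 26. [r4c9∈{8}] r4c9 has the single candidate 8, so r4c9=8.
Step 27. [r1c3∈{9}] only 9 remains possible at r1c3, so r1c3=9.
Step 28. [r2c4∈{9}] nothing but 9 survives at r2c4, so r2c4=9.
Step 29. [r1c5∈{2}] r1c5 is down to just 2, so r1c5=2.
Step 30. [r5c9∈{1}] r5c9 is down to just 1. So r5c9=1.
Step 31. [r5c8∈{5}] r5c8's peers cover all but 5, so r5c8=5.
Step 32. [r9c8∈{7}] r9c8 has the single candidate 7, so r9c8=7.
Step 33. [r3c1∈{2}] r3c1's peers cover all but 2, so r3c1=2.
Step 34. [r6c8∈{2}] nothing but 2 survives at r6c8. So r6c8=2.
Step 35. [r9c3∈{8}] r9c3 is down to just 8. So r9c3=8.
Step 36. [r7c6∈{5}] r7c6's peers cover all but 5. So r7c6=5.

Answer: 6 8 9 5 2 3 1 4 7 / 1 5 7 9 4 8 2 6 3 / 2 3 4 1 6 7 8 9 5 / 9 6 5 7 1 2 4 3 8 / 3 4 2 6 8 9 7 5 1 / 8 7 1 3 5 4 9 2 6 / 4 2 6 8 7 5 3 1 9 / 7 1 3 2 9 6 5 8 4 / 5 9 8 4 3 1 6 7 2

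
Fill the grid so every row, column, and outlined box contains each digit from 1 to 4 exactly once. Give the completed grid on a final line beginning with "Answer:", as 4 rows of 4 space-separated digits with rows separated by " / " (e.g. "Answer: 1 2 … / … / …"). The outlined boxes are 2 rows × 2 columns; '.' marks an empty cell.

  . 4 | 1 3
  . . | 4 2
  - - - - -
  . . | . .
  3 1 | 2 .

Step 1. [r3c1∈{2,4}] 4 has one home in col 1: r3c1 ⇒ r3c1=4.
Step 2. [r2c2∈{3}] nothing but 3 survives at r2c2, so r2c2=3.
Step 3. [r3c4∈{1}] r3c4 is down to just 1 ⇒ r3c4=1.
Step 4. [r2c1∈{1}] r2c1's peers cover all but 1 ⇒ r2c1=1.
Step 5. [r1c1∈{2}] only 2 remains possible at r1c1. So r1c1=2.
Step 6. [r4c4∈{4}] nothing but 4 survives at r4c4, so r4c4=4.
Step 7. [r3c3∈{3}] only 3 remains possible at r3c3 ⇒ r3c3=3.
Step 8. [r3c2∈{2}] only 2 remains possible at r3c2 ⇒ r3c2=2.

Answer: 2 4 1 3 / 1 3 4 2 / 4 2 3 1 / 3 1 2 4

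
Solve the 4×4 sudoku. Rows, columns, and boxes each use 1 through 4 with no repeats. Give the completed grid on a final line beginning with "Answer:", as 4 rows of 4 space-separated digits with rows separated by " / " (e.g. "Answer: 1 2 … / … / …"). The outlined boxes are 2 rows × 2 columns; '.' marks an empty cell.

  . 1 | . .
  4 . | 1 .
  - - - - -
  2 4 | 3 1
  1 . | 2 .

Step 1. [r1c4∈{2,3,4}] 2 has one home in row 1: r1c4 ⇒ r1c4=2.
Step 2. [r2c2∈{2,3}] 2 has one home in row 2: r2c2 ⇒ r2c2=2.
Step 3. [r2c4∈{3}] only 3 remains possible at r2c4, so r2c4=3.
Step 4. [r4c2∈{3}] only 3 remains possible at r4c2. So r4c2=3.
Step 5. [r1c1∈{3}] r1c1 has the single candidate 3 ⇒ r1c1=3.
Step 6. [r4c4∈{4}] nothing but 4 survives at r4c4. So r4c4=4.
Step 7. [r1c3∈{4}] only 4 remains possible at r1c3 ⇒ r1c3=4.

Answer: 3 1 4 2 / 4 2 1 3 / 2 4 3 1 / 1 3 2 4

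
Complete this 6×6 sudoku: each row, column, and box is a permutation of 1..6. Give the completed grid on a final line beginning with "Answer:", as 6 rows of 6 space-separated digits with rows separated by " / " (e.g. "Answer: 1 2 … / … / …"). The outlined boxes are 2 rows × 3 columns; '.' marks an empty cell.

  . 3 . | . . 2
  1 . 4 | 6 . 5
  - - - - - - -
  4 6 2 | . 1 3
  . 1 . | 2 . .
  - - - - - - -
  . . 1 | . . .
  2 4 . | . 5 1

Step 1. [r5c5∈{2,3,4,6}] across row 5, 2 lands solely at r5c5, so r5c5=2.
Step 2. [r5c6∈{4,6}] 6 has one home in box 6: r5c6. So r5c6=6.
Step 3. [r5c4∈{3,4}] row 5 places 4 nowhere but r5c4 ⇒ r5c4=4.
Step 4. [r5c1∈{3,5}] in row 5, 3 fits only at r5c1 ⇒ r5c1=3.
Step 5. [r1c1∈{5,6}] across col 1, 6 lands solely at r1c1 ⇒ r1c1=6.
Step 6. [r1c5∈{4}] r1c5 is down to just 4, so r1c5=4.
Step 7. [r1c3∈{5}] r1c3 has the single candidate 5. So r1c3=5.
Step 8. [r2c2∈{2}] nothing but 2 survives at r2c2, so r2c2=2.
Step 9. [r6c3∈{6}] r6c3 is down to just 6 ⇒ r6c3=6.
Step 10. [r2c5∈{3}] r2c5's peers cover all but 3. So r2c5=3.
Step 11. [r4c6∈{4}] only 4 remains possible at r4c6, so r4c6=4.
Step 12. [r6c4∈{3}] r6c4 is down to just 3 ⇒ r6c4=3.
Step 13. [r5c2∈{5}] nothing but 5 survives at r5c2, so r5c2=5.
Step 14. [r4c1∈{5}] r4c1's peers cover all but 5. So r4c1=5.
Step 15. [r4c5∈{6}] only 6 remains possible at r4c5. So r4c5=6.
Step 16. [r1c4∈{1}] r1c4 is down to just 1 ⇒ r1c4=1.
Step 17. [r4c3∈{3}] r4c3 has the single candidate 3 ⇒ r4c3=3.
Step 18. [r3c4∈{5}] only 5 remains possible at r3c4 ⇒ r3c4=5.

Answer: 6 3 5 1 4 2 / 1 2 4 6 3 5 / 4 6 2 5 1 3 / 5 1 3 2 6 4 / 3 5 1 4 2 6 / 2 4 6 3 5 1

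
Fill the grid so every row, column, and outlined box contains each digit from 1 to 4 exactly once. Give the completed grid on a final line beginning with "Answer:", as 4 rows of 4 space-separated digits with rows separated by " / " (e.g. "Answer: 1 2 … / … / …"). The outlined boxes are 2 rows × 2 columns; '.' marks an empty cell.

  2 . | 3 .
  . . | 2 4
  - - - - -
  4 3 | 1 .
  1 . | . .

Step 1. [r3c4∈{2}] r3c4's peers cover all but 2 ⇒ r3c4=2.
Step 2. [r1c4∈{1}] r1c4 is down to just 1. So r1c4=1.
Step 3. [r4c3∈{4}] nothing but 4 survives at r4c3. So r4c3=4.
Step 4. [r2c1∈{3}] nothing but 3 survives at r2c1. So r2c1=3.
Step 5. [r4c2∈{2}] r4c2 has the single candidate 2, so r4c2=2.
Step 6. [r1c2∈{4}] only 4 remains possible at r1c2 ⇒ r1c2=4.
Step 7. [r4c4∈{3}] r4c4 has the single candidate 3 ⇒ r4c4=3.
Step 8. [r2c2∈{1}] r2c2 has the single candidate 1, so r2c2=1.

Answer: 2 4 3 1 / 3 1 2 4 / 4 3 1 2 / 1 2 4 3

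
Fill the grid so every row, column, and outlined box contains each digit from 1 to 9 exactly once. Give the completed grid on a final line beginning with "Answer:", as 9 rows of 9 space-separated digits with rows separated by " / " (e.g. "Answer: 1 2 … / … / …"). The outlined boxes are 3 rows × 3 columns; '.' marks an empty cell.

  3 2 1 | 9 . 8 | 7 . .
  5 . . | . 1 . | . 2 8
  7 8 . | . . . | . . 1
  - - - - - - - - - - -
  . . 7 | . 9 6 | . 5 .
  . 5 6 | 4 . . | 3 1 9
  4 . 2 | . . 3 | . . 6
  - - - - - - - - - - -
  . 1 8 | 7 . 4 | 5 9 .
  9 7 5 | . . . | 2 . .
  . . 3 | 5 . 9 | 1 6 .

Step 1. [r1c5∈{4,5,6}] 6 has one home in row 1: r1c5, so r1c5=6.
Step 2. [r3c5∈{2,3,4,5}] 4 has one home in col 5: r3c5, so r3c5=4.
Step 3. [r8c8∈{3,4,8}] r8c8 is the only open cell in box 9 admitting 8, so r8c8=8.
Step 4. [r8c9∈{3,4}] across row 8, 4 lands solely at r8c9 ⇒ r8c9=4.
Step 5. [r6c4∈{1,8}] row 6 places 1 nowhere but r6c4. So r6c4=1.
Step 6. [r4c4∈{2,8}] 8 has one home in col 4: r4c4. So r4c4=8.
Step 7. [r2c3∈{4,9}] in col 3, 4 fits only at r2c3 ⇒ r2c3=4.
Step 8. [r2c2∈{6,9}] r2c2 is the only open cell in col 2 admitting 6. So r2c2=6.
Step 9. [r8c5∈{3}] r8c5's peers cover all but 3, so r8c5=3.
Step 10. [r7c5∈{2}] r7c5 has the single candidate 2. So r7c5=2.
Step 11. [r5c6∈{2,7}] r5c6 is the only open cell in row 5 admitting 2, so r5c6=2.
Step 12. [r3c8∈{3}] r3c8 is down to just 3 ⇒ r3c8=3.
Step 13. [r6c8∈{7}] nothing but 7 survives at r6c8 ⇒ r6c8=7.
Step 14. [r3c7∈{6,9}] across row 3, 6 lands solely at r3c7. So r3c7=6.
Step 15. [r4c2∈{3}] nothing but 3 survives at r4c2 ⇒ r4c2=3.
Step 16. [r6c7∈{8}] nothing but 8 survives at r6c7 ⇒ r6c7=8.
Step 17. [r3c4∈{2}] only 2 remains possible at r3c4, so r3c4=2.
Step 18. [r6c5∈{5}] nothing but 5 survives at r6c5. So r6c5=5.
Step 19. [r2c7∈{9}] nothing but 9 survives at r2c7. So r2c7=9.
Step 20. [r7c9∈{3}] r7c9 has the single candidate 3 ⇒ r7c9=3.
Step 21. [r7c1∈{6}] r7c1 is down to just 6, so r7c1=6.
Step 22. [r9c2∈{4}] r9c2 is down to just 4, so r9c2=4.
Step 23. [r9c1∈{2}] only 2 remains possible at r9c1 ⇒ r9c1=2.
Step 24. [r4c7∈{4}] r4c7 has the single candidate 4. So r4c7=4.
Step 25. [r2c6∈{7}] nothing but 7 survives at r2c6, so r2c6=7.
Step 26. [r6c2∈{9}] nothing but 9 survives at r6c2. So r6c2=9.
Step 27. [r4c9∈{2}] r4c9 has the single candidate 2. So r4c9=2.
Step 28. [r5c1∈{8}] r5c1 is down to just 8. So r5c1=8.
Step 29. [r8c4∈{6}] only 6 remains possible at r8c4, so r8c4=6.
Step 30. [r2c4∈{3}] r2c4's peers cover all but 3, so r2c4=3.
Step 31. [r9c9∈{7}] r9c9 has the single candidate 7. So r9c9=7.
Step 32. [r5c5∈{7}] nothing but 7 survives at r5c5, so r5c5=7.
Step 33. [r8c6∈{1}] only 1 remains possible at r8c6. So r8c6=1.
Step 34. [r9c5∈{8}] nothing but 8 survives at r9c5. So r9c5=8.
Step 35. [r1c8∈{4}] r1c8 is down to just 4 ⇒ r1c8=4.
Step 36. [r4c1∈{1}] r4c1 has the single candidate 1. So r4c1=1.
Step 37. [r1c9∈{5}] r1c9's peers cover all but 5, so r1c9=5.
Step 38. [r3c3∈{9}] r3c3 is down to just 9, so r3c3=9.
Step 39. [r3c6∈{5}] r3c6 is down to just 5, so r3c6=5.

Answer: 3 2 1 9 6 8 7 4 5 / 5 6 4 3 1 7 9 2 8 / 7 8 9 2 4 5 6 3 1 / 1 3 7 8 9 6 4 5 2 / 8 5 6 4 7 2 3 1 9 / 4 9 2 1 5 3 8 7 6 / 6 1 8 7 2 4 5 9 3 / 9 7 5 6 3 1 2 8 4 / 2 4 3 5 8 9 1 6 7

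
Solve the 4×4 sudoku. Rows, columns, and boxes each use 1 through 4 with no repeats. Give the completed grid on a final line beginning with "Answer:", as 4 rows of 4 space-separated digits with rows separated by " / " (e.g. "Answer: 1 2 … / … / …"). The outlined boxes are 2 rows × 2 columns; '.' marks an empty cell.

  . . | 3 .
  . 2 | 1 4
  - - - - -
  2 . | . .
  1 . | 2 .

Step 1. [r4c2∈{3,4}] row 4 places 4 nowhere but r4c2. So r4c2=4.
Step 2. [r3c2∈{3}] nothing but 3 survives at r3c2, so r3c2=3.
Step 3. [r3c3∈{4}] only 4 remains possible at r3c3. So r3c3=4.
Step 4. [r1c1∈{4}] only 4 remains possible at r1c1. So r1c1=4.
Step 5. [r1c4∈{2}] only 2 remains possible at r1c4, so r1c4=2.
Step 6. [r2c1∈{3}] r2c1 has the single candidate 3 ⇒ r2c1=3.
Step 7. [r4c4∈{3}] r4c4 is down to just 3, so r4c4=3.
Step 8. [r1c2∈{1}] nothing but 1 survives at r1c2. So r1c2=1.
Step 9. [r3c4∈{1}] nothing but 1 survives at r3c4, so r3c4=1.

Answer: 4 1 3 2 / 3 2 1 4 / 2 3 4 1 / 1 4 2 3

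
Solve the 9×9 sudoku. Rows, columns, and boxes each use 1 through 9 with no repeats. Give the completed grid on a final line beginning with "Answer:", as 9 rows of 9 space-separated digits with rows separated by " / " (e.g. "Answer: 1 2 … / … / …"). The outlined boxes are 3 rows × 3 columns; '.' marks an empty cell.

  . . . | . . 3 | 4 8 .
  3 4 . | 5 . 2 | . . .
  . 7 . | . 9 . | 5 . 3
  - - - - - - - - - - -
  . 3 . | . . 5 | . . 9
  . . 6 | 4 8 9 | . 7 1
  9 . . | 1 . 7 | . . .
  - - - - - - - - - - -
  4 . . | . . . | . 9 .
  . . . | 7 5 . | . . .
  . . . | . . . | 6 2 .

Step 1. [r2c3∈{1,8,9}] r2c3 is the only open cell in row 2 admitting 8 ⇒ r2c3=8.
Step 2. [r1c4∈{6}] nothing but 6 survives at r1c4, so r1c4=6.
Step 3. [r6c8∈{3,4,5,6}] in col 8, 5 fits only at r6c8 ⇒ r6c8=5.
Step 4. [r4c4∈{2}] nothing but 2 survives at r4c4. So r4c4=2.
Step 5. [r7c5∈{1,2,3,6}] r7c5 is the only open cell in col 5 admitting 2 ⇒ r7c5=2.
Step 6. [r8c8∈{1,3,4}] r8c8 is the only open cell in col 8 admitting 3. So r8c8=3.
Step 7. [r1c9∈{2,7}] 2 has one home in box 3: r1c9, so r1c9=2.
Step 8. [r9c5∈{1,3,4}] 4 has one home in col 5: r9c5 ⇒ r9c5=4.
Step 9. [r4c7∈{8}] only 8 remains possible at r4c7. So r4c7=8.
Step 10. [r8c7∈{1}] r8c7's peers cover all but 1 ⇒ r8c7=1.
Step 11. [r9c4∈{3,8,9}] across col 4, 9 lands solely at r9c4. So r9c4=9.
Step 12. [r9c3∈{1,3,5,7}] 3 has one home in row 9: r9c3. So r9c3=3.
Step 13. [r7c7∈{7}] r7c7 is down to just 7. So r7c7=7.
Step 14. [r6c2∈{2,8}] row 6 places 8 nowhere but r6c2. So r6c2=8.
Step 15. [r9c1∈{1,5,7,8}] r9c1 is the only open cell in row 9 admitting 7. So r9c1=7.
Step 16. [r8c1∈{2,6,8}] in col 1, 8 fits only at r8c1. So r8c1=8.
Step 17. [r3c1∈{1,2,6}] r3c1 is the only open cell in col 1 admitting 6. So r3c1=6.
Step 18. [r5c1∈{2,5}] across col 1, 2 lands solely at r5c1 ⇒ r5c1=2.
Step 19. [r4c8∈{4,6}] in col 8, 4 fits only at r4c8, so r4c8=4.
Step 20. [r8c2∈{2,6,9}] across col 2, 2 lands solely at r8c2. So r8c2=2.
Step 21. [r1c1∈{1,5}] in col 1, 5 fits only at r1c1. So r1c1=5.
Step 22. [r7c3∈{1,5}] 5 has one home in col 3: r7c3 ⇒ r7c3=5.
Step 23. [r9c2∈{1}] r9c2 has the single candidate 1. So r9c2=1.
Step 24. [r9c6∈{8}] r9c6's peers cover all but 8 ⇒ r9c6=8.
Step 25. [r3c8∈{1}] only 1 remains possible at r3c8. So r3c8=1.
Step 26. [r1c3∈{1,9}] in box 1, 1 fits only at r1c3, so r1c3=1.
Step 27. [r6c9∈{6}] r6c9's peers cover all but 6 ⇒ r6c9=6.
Step 28. [r6c5∈{3}] only 3 remains possible at r6c5. So r6c5=3.
Step 29. [r8c6∈{6}] nothing but 6 survives at r8c6, so r8c6=6.
Step 30. [r1c5∈{7}] r1c5 has the single candidate 7, so r1c5=7.
Step 31. [r4c1∈{1}] r4c1's peers cover all but 1. So r4c1=1.
Step 32. [r7c2∈{6}] r7c2 has the single candidate 6 ⇒ r7c2=6.
Step 33. [r7c9∈{8}] r7c9 is down to just 8, so r7c9=8.
Step 34. [r4c5∈{6}] r4c5 has the single candidate 6. So r4c5=6.
Step 35. [r1c2∈{9}] only 9 remains possible at r1c2, so r1c2=9.
Step 36. [r8c3∈{9}] r8c3 is down to just 9 ⇒ r8c3=9.
Step 37. [r3c4∈{8}] r3c4's peers cover all but 8. So r3c4=8.
Step 38. [r2c7∈{9}] r2c7's peers cover all but 9, so r2c7=9.
Step 39. [r6c3∈{4}] nothing but 4 survives at r6c3, so r6c3=4.
Step 40. [r3c6∈{4}] r3c6 has the single candidate 4 ⇒ r3c6=4.
Step 41. [r8c9∈{4}] r8c9 has the single candidate 4. So r8c9=4.
Step 42. [r7c4∈{3}] r7c4's peers cover all but 3, so r7c4=3.
Step 43. [r3c3∈{2}] nothing but 2 survives at r3c3. So r3c3=2.
Step 44. [r6c7∈{2}] r6c7 is down to just 2 ⇒ r6c7=2.
Step 45. [r7c6∈{1}] only 1 remains possible at r7c6. So r7c6=1.
Step 46. [r5c7∈{3}] only 3 remains possible at r5c7, so r5c7=3.
Step 47. [r2c8∈{6}] nothing but 6 survives at r2c8. So r2c8=6.
Step 48. [r2c5∈{1}] r2c5 has the single candidate 1. So r2c5=1.
Step 49. [r4c3∈{7}] r4c3 is down to just 7. So r4c3=7.
Step 50. [r5c2∈{5}] r5c2 is down to just 5, so r5c2=5.
Step 51. [r2c9∈{7}] r2c9's peers cover all but 7, so r2c9=7.
Step 52. [r9c9∈{5}] r9c9 is down to just 5, so r9c9=5.

Answer: 5 9 1 6 7 3 4 8 2 / 3 4 8 5 1 2 9 6 7 / 6 7 2 8 9 4 5 1 3 / 1 3 7 2 6 5 8 4 9 / 2 5 6 4 8 9 3 7 1 / 9 8 4 1 3 7 2 5 6 / 4 6 5 3 2 1 7 9 8 / 8 2 9 7 5 6 1 3 4 / 7 1 3 9 4 8 6 2 5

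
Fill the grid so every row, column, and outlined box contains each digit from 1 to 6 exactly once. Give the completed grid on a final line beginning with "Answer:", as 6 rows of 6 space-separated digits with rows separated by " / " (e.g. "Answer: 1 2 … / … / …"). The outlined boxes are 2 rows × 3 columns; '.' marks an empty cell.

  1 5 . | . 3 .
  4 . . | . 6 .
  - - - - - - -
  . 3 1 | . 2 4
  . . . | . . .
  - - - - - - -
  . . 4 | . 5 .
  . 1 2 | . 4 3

Step 1. [r6c4∈{6}] r6c4 is down to just 6 ⇒ r6c4=6.
Step 2. [r3c1∈{5,6}] across row 3, 6 lands solely at r3c1 ⇒ r3c1=6.
Step 3. [r1c6∈{2}] r1c6 is down to just 2 ⇒ r1c6=2.
Step 4. [r3c4∈{5}] nothing but 5 survives at r3c4 ⇒ r3c4=5.
Step 5. [r5c6∈{1}] r5c6 is down to just 1 ⇒ r5c6=1.
Step 6. [r4c1∈{2,5}] in col 1, 2 fits only at r4c1. So r4c1=2.
Step 7. [r4c4∈{1,3}] in row 4, 3 fits only at r4c4 ⇒ r4c4=3.
Step 8. [r2c2∈{2}] r2c2 is down to just 2. So r2c2=2.
Step 9. [r1c3∈{6}] only 6 remains possible at r1c3, so r1c3=6.
Step 10. [r5c1∈{3}] only 3 remains possible at r5c1. So r5c1=3.
Step 11. [r4c5∈{1}] r4c5 has the single candidate 1. So r4c5=1.
Step 12. [r5c2∈{6}] r5c2's peers cover all but 6. So r5c2=6.
Step 13. [r1c4∈{4}] r1c4 is down to just 4 ⇒ r1c4=4.
Step 14. [r4c3∈{5}] nothing but 5 survives at r4c3. So r4c3=5.
Step 15. [r4c6∈{6}] r4c6's peers cover all but 6. So r4c6=6.
Step 16. [r4c2∈{4}] only 4 remains possible at r4c2, so r4c2=4.
Step 17. [r6c1∈{5}] r6c1's peers cover all but 5 ⇒ r6c1=5.
Step 18. [r2c6∈{5}] r2c6 has the single candidate 5. So r2c6=5.
Step 19. [r2c4∈{1}] r2c4's peers cover all but 1, so r2c4=1.
Step 20. [r2c3∈{3}] r2c3's peers cover all but 3. So r2c3=3.
Step 21. [r5c4∈{2}] r5c4 has the single candidate 2 ⇒ r5c4=2.

Answer: 1 5 6 4 3 2 / 4 2 3 1 6 5 / 6 3 1 5 2 4 / 2 4 5 3 1 6 / 3 6 4 2 5 1 / 5 1 2 6 4 3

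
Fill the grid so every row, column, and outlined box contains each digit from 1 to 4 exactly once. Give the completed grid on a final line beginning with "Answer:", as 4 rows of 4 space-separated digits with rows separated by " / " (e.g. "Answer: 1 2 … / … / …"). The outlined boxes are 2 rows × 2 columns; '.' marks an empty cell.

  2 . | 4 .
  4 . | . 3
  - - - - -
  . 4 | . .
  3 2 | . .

Step 1. [r1c4∈{1}] nothing but 1 survives at r1c4. So r1c4=1.
Step 2. [r3c3∈{1,2,3}] 3 has one home in row 3: r3c3. So r3c3=3.
Step 3. [r3c4∈{2}] nothing but 2 survives at r3c4, so r3c4=2.
Step 4. [r2c2∈{1}] r2c2 has the single candidate 1. So r2c2=1.
Step 5. [r3c1∈{1}] only 1 remains possible at r3c1. So r3c1=1.
Step 6. [r4c3∈{1}] r4c3 has the single candidate 1. So r4c3=1.
Step 7. [r2c3∈{2}] r2c3 is down to just 2, so r2c3=2.
Step 8. [r1c2∈{3}] r1c2 has the single candidate 3, so r1c2=3.
Step 9. [r4c4∈{4}] only 4 remains possible at r4c4. So r4c4=4.

Answer: 2 3 4 1 / 4 1 2 3 / 1 4 3 2 / 3 2 1 4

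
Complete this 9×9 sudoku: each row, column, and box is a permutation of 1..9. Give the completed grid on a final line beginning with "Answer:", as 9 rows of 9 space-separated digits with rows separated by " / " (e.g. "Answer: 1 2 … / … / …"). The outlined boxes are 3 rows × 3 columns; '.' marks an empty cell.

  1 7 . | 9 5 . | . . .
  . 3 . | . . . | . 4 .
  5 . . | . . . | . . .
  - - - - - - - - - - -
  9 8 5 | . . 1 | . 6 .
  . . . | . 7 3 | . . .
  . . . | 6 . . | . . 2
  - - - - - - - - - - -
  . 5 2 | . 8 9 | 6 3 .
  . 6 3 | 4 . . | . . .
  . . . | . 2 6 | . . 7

Step 1. [r8c5∈{1}] r8c5's peers cover all but 1. So r8c5=1.
Step 2. [r7c9∈{1,4}] in row 7, 1 fits only at r7c9. So r7c9=1.
Step 3. [r9c7∈{4,5,8,9}] r9c7 is the only open cell in box 9 admitting 4, so r9c7=4.
Step 4. [r3c5∈{3,4,6}] 3 has one home in col 5: r3c5 ⇒ r3c5=3.
Step 5. [r4c7∈{3,7}] in row 4, 7 fits only at r4c7. So r4c7=7.
Step 6. [r3c8∈{1,2,7,8,9}] col 8 places 7 nowhere but r3c8 ⇒ r3c8=7.
Step 7. [r9c1∈{8}] only 8 remains possible at r9c1, so r9c1=8.
Step 8. [r8c1∈{7}] only 7 remains possible at r8c1. So r8c1=7.
Step 9. [r8c6∈{5}] r8c6 has the single candidate 5 ⇒ r8c6=5.
Step 10. [r5c4∈{2,5,8}] col 4 places 5 nowhere but r5c4 ⇒ r5c4=5.
Step 11. [r6c6∈{4,8}] box 5 places 8 nowhere but r6c6. So r6c6=8.
Step 12. [r2c9∈{5,6,8,9}] r2c9 is the only open cell in col 9 admitting 5, so r2c9=5.
Step 13. [r6c7∈{1,3,5,9}] r6c7 is the only open cell in col 7 admitting 5. So r6c7=5.
Step 14. [r1c7∈{2,3,8}] 3 has one home in col 7: r1c7 ⇒ r1c7=3.
Step 15. [r6c5∈{4,9}] r6c5 is the only open cell in col 5 admitting 9. So r6c5=9.
Step 16. [r6c8∈{1}] r6c8 is down to just 1. So r6c8=1.
Step 17. [r6c2∈{4}] r6c2 has the single candidate 4. So r6c2=4.
Step 18. [r5c9∈{4,8,9}] row 5 places 4 nowhere but r5c9 ⇒ r5c9=4.
Step 19. [r4c4∈{2}] r4c4 is down to just 2. So r4c4=2.
Step 20. [r2c5∈{6}] nothing but 6 survives at r2c5, so r2c5=6.
Step 21. [r2c1∈{2}] r2c1 is down to just 2. So r2c1=2.
Step 22. [r3c2∈{9}] r3c2's peers cover all but 9. So r3c2=9.
Step 23. [r2c7∈{1,8,9}] 9 has one home in row 2: r2c7, so r2c7=9.
Step 24. [r5c8∈{8,9}] row 5 places 9 nowhere but r5c8 ⇒ r5c8=9.
Step 25. [r3c7∈{1,2,8}] r3c7 is the only open cell in col 7 admitting 1 ⇒ r3c7=1.
Step 26. [r3c4∈{8}] r3c4's peers cover all but 8 ⇒ r3c4=8.
Step 27. [r1c8∈{2,8}] box 3 places 2 nowhere but r1c8. So r1c8=2.
Step 28. [r1c9∈{6,8}] box 3 places 8 nowhere but r1c9. So r1c9=8.
Step 29. [r1c3∈{4,6}] across row 1, 6 lands solely at r1c3. So r1c3=6.
Step 30. [r5c3∈{1}] only 1 remains possible at r5c3. So r5c3=1.
Step 31. [r8c8∈{8}] only 8 remains possible at r8c8 ⇒ r8c8=8.
Step 32. [r7c4∈{7}] r7c4's peers cover all but 7 ⇒ r7c4=7.
Step 33. [r1c6∈{4}] r1c6 has the single candidate 4. So r1c6=4.
Step 34. [r7c1∈{4}] r7c1 is down to just 4. So r7c1=4.
Step 35. [r8c9∈{9}] nothing but 9 survives at r8c9, so r8c9=9.
Step 36. [r5c7∈{8}] r5c7 has the single candidate 8. So r5c7=8.
Step 37. [r2c3∈{8}] r2c3's peers cover all but 8. So r2c3=8.
Step 38. [r5c2∈{2}] only 2 remains possible at r5c2, so r5c2=2.
Step 39. [r9c4∈{3}] r9c4's peers cover all but 3. So r9c4=3.
Step 40. [r2c6∈{7}] r2c6 is down to just 7 ⇒ r2c6=7.
Step 41. [r6c3∈{7}] r6c3 is down to just 7 ⇒ r6c3=7.
Step 42. [r9c2∈{1}] r9c2 has the single candidate 1. So r9c2=1.
Step 43. [r9c3∈{9}] nothing but 9 survives at r9c3 ⇒ r9c3=9.
Step 44. [r4c9∈{3}] nothing but 3 survives at r4c9, so r4c9=3.
Step 45. [r6c1∈{3}] only 3 remains possible at r6c1. So r6c1=3.
Step 46. [r3c3∈{4}] r3c3's peers cover all but 4, so r3c3=4.
Step 47. [r3c6∈{2}] nothing but 2 survives at r3c6, so r3c6=2.
Step 48. [r9c8∈{5}] r9c8 has the single candidate 5. So r9c8=5.
Step 49. [r2c4∈{1}] r2c4 is down to just 1, so r2c4=1.
Step 50. [r3c9∈{6}] only 6 remains possible at r3c9, so r3c9=6.
Step 51. [r8c7∈{2}] r8c7's peers cover all but 2, so r8c7=2.
Step 52. [r4c5∈{4}] only 4 remains possible at r4c5, so r4c5=4.
Step 53. [r5c1∈{6}] only 6 remains possible at r5c1, so r5c1=6.

Answer: 1 7 6 9 5 4 3 2 8 / 2 3 8 1 6 7 9 4 5 / 5 9 4 8 3 2 1 7 6 / 9 8 5 2 4 1 7 6 3 / 6 2 1 5 7 3 8 9 4 / 3 4 7 6 9 8 5 1 2 / 4 5 2 7 8 9 6 3 1 / 7 6 3 4 1 5 2 8 9 / 8 1 9 3 2 6 4 5 7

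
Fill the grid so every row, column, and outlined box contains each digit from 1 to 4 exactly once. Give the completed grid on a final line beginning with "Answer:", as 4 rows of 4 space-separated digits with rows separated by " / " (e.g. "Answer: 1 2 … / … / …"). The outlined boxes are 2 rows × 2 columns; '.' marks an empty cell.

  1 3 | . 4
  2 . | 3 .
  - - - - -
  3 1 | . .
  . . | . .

Step 1. [r4c2∈{2,4}] across col 2, 2 lands solely at r4c2 ⇒ r4c2=2.
Step 2. [r3c3∈{2,4}] row 3 places 4 nowhere but r3c3 ⇒ r3c3=4.
Step 3. [r4c4∈{1,3}] row 4 places 3 nowhere but r4c4. So r4c4=3.
Step 4. [r4c1∈{4}] r4c1's peers cover all but 4. So r4c1=4.
Step 5. [r4c3∈{1}] nothing but 1 survives at r4c3. So r4c3=1.
Step 6. [r2c4∈{1}] nothing but 1 survives at r2c4 ⇒ r2c4=1.
Step 7. [r1c3∈{2}] r1c3 is down to just 2, so r1c3=2.
Step 8. [r3c4∈{2}] only 2 remains possible at r3c4. So r3c4=2.
Step 9. [r2c2∈{4}] r2c2's peers cover all but 4, so r2c2=4.

Answer: 1 3 2 4 / 2 4 3 1 / 3 1 4 2 / 4 2 1 3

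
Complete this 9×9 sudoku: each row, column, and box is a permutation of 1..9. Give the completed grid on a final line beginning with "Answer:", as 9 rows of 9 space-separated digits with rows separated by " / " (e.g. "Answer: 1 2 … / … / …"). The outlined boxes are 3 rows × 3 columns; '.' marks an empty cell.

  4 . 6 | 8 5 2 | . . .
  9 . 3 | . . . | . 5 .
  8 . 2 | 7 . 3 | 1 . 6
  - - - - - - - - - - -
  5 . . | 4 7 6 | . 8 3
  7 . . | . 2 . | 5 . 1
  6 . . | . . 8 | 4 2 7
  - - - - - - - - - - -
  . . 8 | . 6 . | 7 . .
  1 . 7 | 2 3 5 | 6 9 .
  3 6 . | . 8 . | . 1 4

Step 1. [r5c6∈{9}] r5c6 is down to just 9. So r5c6=9.
Step 2. [r1c2∈{1,7}] across row 1, 1 lands solely at r1c2 ⇒ r1c2=1.
Step 3. [r4c7∈{9}] r4c7's peers cover all but 9, so r4c7=9.
Step 4. [r6c5∈{1}] nothing but 1 survives at r6c5 ⇒ r6c5=1.
Step 5. [r7c6∈{1,4}] across box 8, 4 lands solely at r7c6. So r7c6=4.
Step 6. [r9c4∈{9}] r9c4 is down to just 9. So r9c4=9.
Step 7. [r7c2∈{2,5,9}] row 7 places 9 nowhere but r7c2 ⇒ r7c2=9.
Step 8. [r9c7∈{2}] r9c7's peers cover all but 2, so r9c7=2.
Step 9. [r5c2∈{3,4,8}] across row 5, 8 lands solely at r5c2 ⇒ r5c2=8.
Step 10. [r2c6∈{1}] only 1 remains possible at r2c6, so r2c6=1.
Step 11. [r8c9∈{8}] r8c9 has the single candidate 8, so r8c9=8.
Step 12. [r3c8∈{4}] r3c8's peers cover all but 4, so r3c8=4.
Step 13. [r1c8∈{3,7}] r1c8 is the only open cell in row 1 admitting 7. So r1c8=7.
Step 14. [r6c2∈{3}] only 3 remains possible at r6c2. So r6c2=3.
Step 15. [r2c9∈{2}] nothing but 2 survives at r2c9 ⇒ r2c9=2.
Step 16. [r4c3∈{1}] only 1 remains possible at r4c3. So r4c3=1.
Step 17. [r1c7∈{3}] r1c7 is down to just 3. So r1c7=3.
Step 18. [r6c4∈{5}] r6c4's peers cover all but 5. So r6c4=5.
Step 19. [r7c1∈{2}] r7c1 is down to just 2. So r7c1=2.
Step 20. [r5c4∈{3}] only 3 remains possible at r5c4, so r5c4=3.
Step 21. [r2c7∈{8}] r2c7's peers cover all but 8, so r2c7=8.
Step 22. [r7c8∈{3}] only 3 remains possible at r7c8. So r7c8=3.
Step 23. [r4c2∈{2}] r4c2 is down to just 2 ⇒ r4c2=2.
Step 24. [r7c9∈{5}] r7c9 is down to just 5 ⇒ r7c9=5.
Step 25. [r2c5∈{4}] only 4 remains possible at r2c5 ⇒ r2c5=4.
Step 26. [r5c8∈{6}] only 6 remains possible at r5c8, so r5c8=6.
Step 27. [r6c3∈{9}] r6c3's peers cover all but 9. So r6c3=9.
Step 28. [r7c4∈{1}] nothing but 1 survives at r7c4 ⇒ r7c4=1.
Step 29. [r2c4∈{6}] r2c4 has the single candidate 6 ⇒ r2c4=6.
Step 30. [r2c2∈{7}] r2c2 has the single candidate 7, so r2c2=7.
Step 31. [r9c6∈{7}] r9c6's peers cover all but 7, so r9c6=7.
Step 32. [r1c9∈{9}] r1c9 has the single candidate 9. So r1c9=9.
Step 33. [r5c3∈{4}] r5c3 is down to just 4. So r5c3=4.
Step 34. [r3c5∈{9}] r3c5's peers cover all but 9 ⇒ r3c5=9.
Step 35. [r8c2∈{4}] r8c2 has the single candidate 4 ⇒ r8c2=4.
Step 36. [r9c3∈{5}] r9c3 has the single candidate 5, so r9c3=5.
Step 37. [r3c2∈{5}] nothing but 5 survives at r3c2, so r3c2=5.

Answer: 4 1 6 8 5 2 3 7 9 / 9 7 3 6 4 1 8 5 2 / 8 5 2 7 9 3 1 4 6 / 5 2 1 4 7 6 9 8 3 / 7 8 4 3 2 9 5 6 1 / 6 3 9 5 1 8 4 2 7 / 2 9 8 1 6 4 7 3 5 / 1 4 7 2 3 5 6 9 8 / 3 6 5 9 8 7 2 1 4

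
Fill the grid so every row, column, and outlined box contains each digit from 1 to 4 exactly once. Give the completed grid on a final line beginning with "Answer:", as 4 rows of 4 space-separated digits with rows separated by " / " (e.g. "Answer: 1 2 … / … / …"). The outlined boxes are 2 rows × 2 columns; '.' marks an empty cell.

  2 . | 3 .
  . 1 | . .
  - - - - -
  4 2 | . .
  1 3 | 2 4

Step 1. [r3c4∈{1,3}] row 3 places 3 nowhere but r3c4. So r3c4=3.
Step 2. [r1c4∈{1}] nothing but 1 survives at r1c4 ⇒ r1c4=1.
Step 3. [r2c1∈{3}] r2c1 is down to just 3. So r2c1=3.
Step 4. [r2c3∈{4}] r2c3 is down to just 4. So r2c3=4.
Step 5. [r2c4∈{2}] r2c4 has the single candidate 2. So r2c4=2.
Step 6. [r1c2∈{4}] r1c2 is down to just 4, so r1c2=4.
Step 7. [r3c3∈{1}] nothing but 1 survives at r3c3, so r3c3=1.

Answer: 2 4 3 1 / 3 1 4 2 / 4 2 1 3 / 1 3 2 4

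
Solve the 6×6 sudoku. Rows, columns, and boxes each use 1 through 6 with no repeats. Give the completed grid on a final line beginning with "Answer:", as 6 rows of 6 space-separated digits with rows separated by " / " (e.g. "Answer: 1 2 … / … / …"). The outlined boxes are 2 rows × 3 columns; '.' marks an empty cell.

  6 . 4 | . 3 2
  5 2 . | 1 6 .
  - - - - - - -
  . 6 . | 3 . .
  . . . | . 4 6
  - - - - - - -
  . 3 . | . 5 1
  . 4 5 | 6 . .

Step 1. [r5c1∈{2}] r5c1 is down to just 2. So r5c1=2.
Step 2. [r3c5∈{1,2}] 1 has one home in col 5: r3c5, so r3c5=1.
Step 3. [r4c3∈{1,2,3}] col 3 places 1 nowhere but r4c3. So r4c3=1.
Step 4. [r4c4∈{2,5}] across row 4, 2 lands solely at r4c4. So r4c4=2.
Step 5. [r3c6∈{5}] r3c6 has the single candidate 5 ⇒ r3c6=5.
Step 6. [r3c1∈{4}] r3c1's peers cover all but 4. So r3c1=4.
Step 7. [r1c2∈{1}] only 1 remains possible at r1c2, so r1c2=1.
Step 8. [r3c3∈{2}] r3c3's peers cover all but 2 ⇒ r3c3=2.
Step 9. [r2c6∈{4}] r2c6's peers cover all but 4, so r2c6=4.
Step 10. [r5c3∈{6}] r5c3 is down to just 6. So r5c3=6.
Step 11. [r6c1∈{1}] r6c1 is down to just 1 ⇒ r6c1=1.
Step 12. [r6c5∈{2}] r6c5 is down to just 2, so r6c5=2.
Step 13. [r6c6∈{3}] r6c6 is down to just 3. So r6c6=3.
Step 14. [r4c2∈{5}] r4c2 is down to just 5. So r4c2=5.
Step 15. [r4c1∈{3}] r4c1 is down to just 3. So r4c1=3.
Step 16. [r5c4∈{4}] r5c4 has the single candidate 4. So r5c4=4.
Step 17. [r2c3∈{3}] nothing but 3 survives at r2c3 ⇒ r2c3=3.
Step 18. [r1c4∈{5}] r1c4 is down to just 5. So r1c4=5.

Answer: 6 1 4 5 3 2 / 5 2 3 1 6 4 / 4 6 2 3 1 5 / 3 5 1 2 4 6 / 2 3 6 4 5 1 / 1 4 5 6 2 3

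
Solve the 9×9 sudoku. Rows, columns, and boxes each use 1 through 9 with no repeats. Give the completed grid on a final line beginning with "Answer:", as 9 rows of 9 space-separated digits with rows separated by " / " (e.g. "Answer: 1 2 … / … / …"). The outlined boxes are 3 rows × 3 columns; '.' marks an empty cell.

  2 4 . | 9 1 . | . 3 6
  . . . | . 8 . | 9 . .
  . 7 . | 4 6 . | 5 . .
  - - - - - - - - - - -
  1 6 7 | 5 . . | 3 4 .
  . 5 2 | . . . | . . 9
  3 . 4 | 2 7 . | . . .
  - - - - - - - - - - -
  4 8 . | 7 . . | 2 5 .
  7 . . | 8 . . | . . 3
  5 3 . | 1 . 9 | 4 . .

Step 1. [r7c9∈{1}] r7c9's peers cover all but 1, so r7c9=1.
Step 2. [r8c7∈{6}] r8c7's peers cover all but 6. So r8c7=6.
Step 3. [r8c2∈{1,2,9}] in col 2, 2 fits only at r8c2. So r8c2=2.
Step 4. [r2c4∈{3}] r2c4's peers cover all but 3. So r2c4=3.
Step 5. [r7c6∈{3,6}] r7c6 is the only open cell in box 8 admitting 6 ⇒ r7c6=6.
Step 6. [r5c6∈{1,3,4,8}] in col 6, 3 fits only at r5c6, so r5c6=3.
Step 7. [r2c2∈{1}] nothing but 1 survives at r2c2, so r2c2=1.
Step 8. [r3c8∈{1,2,8}] in row 3, 1 fits only at r3c8. So r3c8=1.
Step 9. [r2c8∈{2,7}] in col 8, 2 fits only at r2c8, so r2c8=2.
Step 10. [r3c9∈{8}] only 8 remains possible at r3c9 ⇒ r3c9=8.
Step 11. [r5c7∈{1,7,8}] in row 5, 1 fits only at r5c7 ⇒ r5c7=1.
Step 12. [r9c8∈{7,8}] r9c8 is the only open cell in row 9 admitting 8. So r9c8=8.
Step 13. [r8c5∈{4,5}] 5 has one home in col 5: r8c5 ⇒ r8c5=5.
Step 14. [r7c3∈{9}] only 9 remains possible at r7c3. So r7c3=9.
Step 15. [r1c7∈{7}] r1c7's peers cover all but 7, so r1c7=7.
Step 16. [r1c6∈{5}] nothing but 5 survives at r1c6 ⇒ r1c6=5.
Step 17. [r5c8∈{6,7}] across row 5, 7 lands solely at r5c8. So r5c8=7.
Step 18. [r6c7∈{8}] only 8 remains possible at r6c7. So r6c7=8.
Step 19. [r2c3∈{5,6}] 5 has one home in row 2: r2c3 ⇒ r2c3=5.
Step 20. [r3c6∈{2}] r3c6 has the single candidate 2, so r3c6=2.
Step 21. [r9c5∈{2}] r9c5 has the single candidate 2. So r9c5=2.
Step 22. [r2c9∈{4}] r2c9 has the single candidate 4, so r2c9=4.
Step 23. [r9c3∈{6}] r9c3 has the single candidate 6. So r9c3=6.
Step 24. [r2c6∈{7}] nothing but 7 survives at r2c6 ⇒ r2c6=7.
Step 25. [r5c4∈{6}] r5c4 has the single candidate 6 ⇒ r5c4=6.
Step 26. [r4c6∈{8}] r4c6 has the single candidate 8. So r4c6=8.
Step 27. [r6c9∈{5}] nothing but 5 survives at r6c9 ⇒ r6c9=5.
Step 28. [r6c8∈{6}] r6c8's peers cover all but 6, so r6c8=6.
Step 29. [r8c6∈{4}] only 4 remains possible at r8c6. So r8c6=4.
Step 30. [r5c5∈{4}] r5c5 has the single candidate 4 ⇒ r5c5=4.
Step 31. [r9c9∈{7}] r9c9's peers cover all but 7. So r9c9=7.
Step 32. [r3c3∈{3}] r3c3's peers cover all but 3. So r3c3=3.
Step 33. [r5c1∈{8}] nothing but 8 survives at r5c1, so r5c1=8.
Step 34. [r1c3∈{8}] only 8 remains possible at r1c3, so r1c3=8.
Step 35. [r8c3∈{1}] only 1 remains possible at r8c3, so r8c3=1.
Step 36. [r8c8∈{9}] only 9 remains possible at r8c8, so r8c8=9.
Step 37. [r4c9∈{2}] r4c9 has the single candidate 2 ⇒ r4c9=2.
Step 38. [r4c5∈{9}] only 9 remains possible at r4c5, so r4c5=9.
Step 39. [r2c1∈{6}] r2c1 is down to just 6 ⇒ r2c1=6.
Step 40. [r6c2∈{9}] r6c2's peers cover all but 9 ⇒ r6c2=9.
Step 41. [r7c5∈{3}] r7c5's peers cover all but 3. So r7c5=3.
Step 42. [r3c1∈{9}] nothing but 9 survives at r3c1 ⇒ r3c1=9.
Step 43. [r6c6∈{1}] r6c6's peers cover all but 1. So r6c6=1.

Answer: 2 4 8 9 1 5 7 3 6 / 6 1 5 3 8 7 9 2 4 / 9 7 3 4 6 2 5 1 8 / 1 6 7 5 9 8 3 4 2 / 8 5 2 6 4 3 1 7 9 / 3 9 4 2 7 1 8 6 5 / 4 8 9 7 3 6 2 5 1 / 7 2 1 8 5 4 6 9 3 / 5 3 6 1 2 9 4 8 7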